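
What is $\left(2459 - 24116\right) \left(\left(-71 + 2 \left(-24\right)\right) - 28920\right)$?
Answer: $628897623$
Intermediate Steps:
$\left(2459 - 24116\right) \left(\left(-71 + 2 \left(-24\right)\right) - 28920\right) = - 21657 \left(\left(-71 - 48\right) - 28920\right) = - 21657 \left(-119 - 28920\right) = \left(-21657\right) \left(-29039\right) = 628897623$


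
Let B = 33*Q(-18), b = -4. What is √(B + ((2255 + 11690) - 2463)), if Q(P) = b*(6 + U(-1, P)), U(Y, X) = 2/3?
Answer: 3*√1178 ≈ 102.97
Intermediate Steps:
U(Y, X) = ⅔ (U(Y, X) = 2*(⅓) = ⅔)
Q(P) = -80/3 (Q(P) = -4*(6 + ⅔) = -4*20/3 = -80/3)
B = -880 (B = 33*(-80/3) = -880)
√(B + ((2255 + 11690) - 2463)) = √(-880 + ((2255 + 11690) - 2463)) = √(-880 + (13945 - 2463)) = √(-880 + 11482) = √10602 = 3*√1178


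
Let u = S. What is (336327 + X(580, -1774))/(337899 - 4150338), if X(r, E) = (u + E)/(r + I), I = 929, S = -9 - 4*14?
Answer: -169171868/1917656817 ≈ -0.088218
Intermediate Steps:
S = -65 (S = -9 - 56 = -65)
u = -65
X(r, E) = (-65 + E)/(929 + r) (X(r, E) = (-65 + E)/(r + 929) = (-65 + E)/(929 + r))
(336327 + X(580, -1774))/(337899 - 4150338) = (336327 + (-65 - 1774)/(929 + 580))/(337899 - 4150338) = (336327 - 1839/1509)/(-3812439) = (336327 + (1/1509)*(-1839))*(-1/3812439) = (336327 - 613/503)*(-1/3812439) = (169171868/503)*(-1/3812439) = -169171868/1917656817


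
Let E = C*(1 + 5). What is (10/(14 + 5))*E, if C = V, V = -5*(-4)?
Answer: 1200/19 ≈ 63.158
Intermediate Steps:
V = 20
C = 20
E = 120 (E = 20*(1 + 5) = 20*6 = 120)
(10/(14 + 5))*E = (10/(14 + 5))*120 = (10/19)*120 = 1200/19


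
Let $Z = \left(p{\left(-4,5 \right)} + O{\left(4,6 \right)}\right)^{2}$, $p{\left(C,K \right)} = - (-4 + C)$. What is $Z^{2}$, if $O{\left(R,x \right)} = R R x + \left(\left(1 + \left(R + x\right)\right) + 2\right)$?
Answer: $187388721$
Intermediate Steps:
$O{\left(R,x \right)} = 3 + R + x + x R^{2}$ ($O{\left(R,x \right)} = R^{2} x + \left(\left(1 + R + x\right) + 2\right) = x R^{2} + \left(3 + R + x\right) = 3 + R + x + x R^{2}$)
$p{\left(C,K \right)} = 4 - C$
$Z = 13689$ ($Z = \left(\left(4 - -4\right) + \left(3 + 4 + 6 + 6 \cdot 4^{2}\right)\right)^{2} = \left(\left(4 + 4\right) + \left(3 + 4 + 6 + 6 \cdot 16\right)\right)^{2} = \left(8 + \left(3 + 4 + 6 + 96\right)\right)^{2} = \left(8 + 109\right)^{2} = 117^{2} = 13689$)
$Z^{2} = 13689^{2} = 187388721$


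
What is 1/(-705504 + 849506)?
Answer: 1/144002 ≈ 6.9443e-6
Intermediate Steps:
1/(-705504 + 849506) = 1/144002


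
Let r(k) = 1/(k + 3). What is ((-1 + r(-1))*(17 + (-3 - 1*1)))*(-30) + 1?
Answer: 196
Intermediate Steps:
r(k) = 1/(3 + k)
((-1 + r(-1))*(17 + (-3 - 1*1)))*(-30) + 1 = ((-1 + 1/(3 - 1))*(17 + (-3 - 1*1)))*(-30) + 1 = ((-1 + 1/2)*(17 + (-3 - 1)))*(-30) + 1 = ((-1 + 1/2)*(17 - 4))*(-30) + 1 = -1/2*13*(-30) + 1 = -13/2*(-30) + 1 = 195 + 1 = 196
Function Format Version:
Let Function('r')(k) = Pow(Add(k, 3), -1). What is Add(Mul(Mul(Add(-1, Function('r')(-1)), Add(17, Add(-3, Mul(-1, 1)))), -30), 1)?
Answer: 196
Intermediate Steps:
Function('r')(k) = Pow(Add(3, k), -1)
Add(Mul(Mul(Add(-1, Function('r')(-1)), Add(17, Add(-3, Mul(-1, 1)))), -30), 1) = Add(Mul(Mul(Add(-1, Pow(Add(3, -1), -1)), Add(17, Add(-3, Mul(-1, 1)))), -30), 1) = Add(Mul(Mul(Add(-1, Pow(2, -1)), Add(17, Add(-3, -1))), -30), 1) = Add(Mul(Mul(Add(-1, Rational(1, 2)), Add(17, -4)), -30), 1) = Add(Mul(Mul(Rational(-1, 2), 13), -30), 1) = Add(Mul(Rational(-13, 2), -30), 1) = Add(195, 1) = 196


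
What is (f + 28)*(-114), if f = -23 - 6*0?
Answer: -570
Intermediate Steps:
f = -23 (f = -23 - 1*0 = -23 + 0 = -23)
(f + 28)*(-114) = (-23 + 28)*(-114) = 5*(-114) = -570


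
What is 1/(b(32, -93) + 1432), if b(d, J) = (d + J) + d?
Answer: 1/1403 ≈ 0.00071276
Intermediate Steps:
b(d, J) = J + 2*d (b(d, J) = (J + d) + d = J + 2*d)
1/(b(32, -93) + 1432) = 1/((-93 + 2*32) + 1432) = 1/((-93 + 64) + 1432) = 1/(-29 + 1432) = 1/1403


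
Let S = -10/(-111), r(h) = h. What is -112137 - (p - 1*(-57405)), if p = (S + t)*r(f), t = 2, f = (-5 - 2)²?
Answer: -18830530/111 ≈ -1.6964e+5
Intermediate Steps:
f = 49 (f = (-7)² = 49)
S = 10/111 (S = -10*(-1/111) = 10/111 ≈ 0.090090)
p = 11368/111 (p = (10/111 + 2)*49 = (232/111)*49 = 11368/111 ≈ 102.41)
-112137 - (p - 1*(-57405)) = -112137 - (11368/111 - 1*(-57405)) = -112137 - (11368/111 + 57405) = -112137 - 1*6383323/111 = -112137 - 6383323/111 = -18830530/111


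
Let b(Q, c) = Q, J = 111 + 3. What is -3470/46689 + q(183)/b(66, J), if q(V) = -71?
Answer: -393771/342386 ≈ -1.1501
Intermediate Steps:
J = 114
-3470/46689 + q(183)/b(66, J) = -3470/46689 - 71/66 = -393771/342386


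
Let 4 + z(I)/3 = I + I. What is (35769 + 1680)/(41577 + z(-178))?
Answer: 12483/13499 ≈ 0.92474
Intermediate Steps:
z(I) = -12 + 6*I (z(I) = -12 + 3*(I + I) = -12 + 3*(2*I) = -12 + 6*I)
(35769 + 1680)/(41577 + z(-178)) = (35769 + 1680)/(41577 + (-12 + 6*(-178))) = 37449/(41577 + (-12 - 1068)) = 37449/(41577 - 1080) = 37449/40497 = 37449*(1/40497) = 12483/13499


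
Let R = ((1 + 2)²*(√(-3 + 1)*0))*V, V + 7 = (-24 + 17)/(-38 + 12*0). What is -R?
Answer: 0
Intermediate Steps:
V = -259/38 (V = -7 + (-24 + 17)/(-38 + 12*0) = -7 - 7/(-38 + 0) = -7 - 7/(-38) = -7 - 7*(-1/38) = -7 + 7/38 = -259/38 ≈ -6.8158)
R = 0 (R = ((1 + 2)²*(√(-3 + 1)*0))*(-259/38) = (3²*(√(-2)*0))*(-259/38) = (9*((I*√2)*0))*(-259/38) = (9*0)*(-259/38) = 0*(-259/38) = 0)
-R = -1*0 = 0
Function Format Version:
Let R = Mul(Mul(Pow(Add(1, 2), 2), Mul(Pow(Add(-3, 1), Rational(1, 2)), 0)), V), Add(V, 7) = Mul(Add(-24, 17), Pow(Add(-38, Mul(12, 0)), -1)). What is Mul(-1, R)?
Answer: 0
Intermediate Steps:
V = Rational(-259, 38) (V = Add(-7, Mul(Add(-24, 17), Pow(Add(-38, Mul(12, 0)), -1))) = Add(-7, Mul(-7, Pow(Add(-38, 0), -1))) = Add(-7, Mul(-7, Pow(-38, -1))) = Add(-7, Mul(-7, Rational(-1, 38))) = Add(-7, Rational(7, 38)) = Rational(-259, 38) ≈ -6.8158)
R = 0 (R = Mul(Mul(Pow(Add(1, 2), 2), Mul(Pow(Add(-3, 1), Rational(1, 2)), 0)), Rational(-259, 38)) = Mul(Mul(Pow(3, 2), Mul(Pow(-2, Rational(1, 2)), 0)), Rational(-259, 38)) = Mul(Mul(9, Mul(Mul(I, Pow(2, Rational(1, 2))), 0)), Rational(-259, 38)) = Mul(Mul(9, 0), Rational(-259, 38)) = Mul(0, Rational(-259, 38)) = 0)
Mul(-1, R) = Mul(-1, 0) = 0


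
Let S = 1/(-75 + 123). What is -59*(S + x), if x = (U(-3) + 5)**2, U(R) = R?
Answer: -11387/48 ≈ -237.23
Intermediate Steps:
S = 1/48 ≈ 0.020833
x = 4 (x = (-3 + 5)**2 = 2**2 = 4)
-59*(S + x) = -59*(1/48 + 4) = -59*193/48 = -11387/48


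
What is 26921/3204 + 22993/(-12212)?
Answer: 15943105/2445453 ≈ 6.5195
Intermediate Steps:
26921/3204 + 22993/(-12212) = 26921*(1/3204) + 22993*(-1/12212) = 26921/3204 - 22993/12212 = 15943105/2445453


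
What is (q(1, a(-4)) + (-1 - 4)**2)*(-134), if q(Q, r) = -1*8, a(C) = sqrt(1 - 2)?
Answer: -2278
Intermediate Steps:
a(C) = I (a(C) = sqrt(-1) = I)
q(Q, r) = -8
(q(1, a(-4)) + (-1 - 4)**2)*(-134) = (-8 + (-1 - 4)**2)*(-134) = (-8 + (-5)**2)*(-134) = (-8 + 25)*(-134) = 17*(-134) = -2278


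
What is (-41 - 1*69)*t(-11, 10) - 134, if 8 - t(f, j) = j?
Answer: 86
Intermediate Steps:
t(f, j) = 8 - j
(-41 - 1*69)*t(-11, 10) - 134 = (-41 - 1*69)*(8 - 1*10) - 134 = (-41 - 69)*(8 - 10) - 134 = -110*(-2) - 134 = 220 - 134 = 86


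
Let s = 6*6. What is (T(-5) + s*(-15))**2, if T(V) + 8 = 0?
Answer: 300304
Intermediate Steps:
T(V) = -8 (T(V) = -8 + 0 = -8)
s = 36
(T(-5) + s*(-15))**2 = (-8 + 36*(-15))**2 = (-8 - 540)**2 = (-548)**2 = 300304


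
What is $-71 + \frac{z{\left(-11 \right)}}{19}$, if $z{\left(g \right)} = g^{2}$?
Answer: $- \frac{1228}{19} \approx -64.632$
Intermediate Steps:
$-71 + \frac{z{\left(-11 \right)}}{19} = -71 + \frac{\left(-11\right)^{2}}{19} = -71 + \frac{1}{19} \cdot 121 = -71 + \frac{121}{19} = - \frac{1228}{19}$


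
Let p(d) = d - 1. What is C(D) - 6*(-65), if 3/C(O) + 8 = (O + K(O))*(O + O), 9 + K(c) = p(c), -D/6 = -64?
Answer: 227033043/582136 ≈ 390.00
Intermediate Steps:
D = 384 (D = -6*(-64) = 384)
p(d) = -1 + d
K(c) = -10 + c (K(c) = -9 + (-1 + c) = -10 + c)
C(O) = 3/(-8 + 2*O*(-10 + 2*O)) (C(O) = 3/(-8 + (O + (-10 + O))*(O + O)) = 3/(-8 + (-10 + 2*O)*(2*O)) = 3/(-8 + 2*O*(-10 + 2*O)))
C(D) - 6*(-65) = 3/(4*(-2 + 384² - 5*384)) - 6*(-65) = 3/(4*(-2 + 147456 - 1920)) - 1*(-390) = (¾)/145534 + 390 = (¾)*(1/145534) + 390 = 3/582136 + 390 = 227033043/582136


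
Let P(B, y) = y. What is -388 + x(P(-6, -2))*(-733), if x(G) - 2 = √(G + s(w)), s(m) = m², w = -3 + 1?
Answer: -1854 - 733*√2 ≈ -2890.6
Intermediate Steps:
w = -2
x(G) = 2 + √(4 + G) (x(G) = 2 + √(G + (-2)²) = 2 + √(G + 4) = 2 + √(4 + G))
-388 + x(P(-6, -2))*(-733) = -388 + (2 + √(4 - 2))*(-733) = -388 + (2 + √2)*(-733) = -388 + (-1466 - 733*√2) = -1854 - 733*√2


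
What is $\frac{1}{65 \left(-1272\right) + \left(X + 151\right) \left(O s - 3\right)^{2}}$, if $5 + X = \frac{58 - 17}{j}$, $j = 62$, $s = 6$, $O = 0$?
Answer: $- \frac{62}{5044323} \approx -1.2291 \cdot 10^{-5}$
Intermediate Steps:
$X = - \frac{269}{62}$ ($X = -5 + \frac{58 - 17}{62} = -5 + 41 \cdot \frac{1}{62} = -5 + \frac{41}{62} = - \frac{269}{62} \approx -4.3387$)
$\frac{1}{65 \left(-1272\right) + \left(X + 151\right) \left(O s - 3\right)^{2}} = \frac{1}{65 \left(-1272\right) + \left(- \frac{269}{62} + 151\right) \left(0 \cdot 6 - 3\right)^{2}} = \frac{1}{-82680 + \frac{9093 \left(0 - 3\right)^{2}}{62}} = \frac{1}{-82680 + \frac{9093 \left(-3\right)^{2}}{62}} = \frac{1}{-82680 + \frac{9093}{62} \cdot 9} = \frac{1}{-82680 + \frac{81837}{62}} = \frac{1}{- \frac{5044323}{62}} = - \frac{62}{5044323}$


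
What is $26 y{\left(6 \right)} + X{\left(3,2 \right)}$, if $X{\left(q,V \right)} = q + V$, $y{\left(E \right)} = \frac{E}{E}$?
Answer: $31$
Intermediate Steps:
$y{\left(E \right)} = 1$
$X{\left(q,V \right)} = V + q$
$26 y{\left(6 \right)} + X{\left(3,2 \right)} = 26 \cdot 1 + \left(2 + 3\right) = 26 + 5 = 31$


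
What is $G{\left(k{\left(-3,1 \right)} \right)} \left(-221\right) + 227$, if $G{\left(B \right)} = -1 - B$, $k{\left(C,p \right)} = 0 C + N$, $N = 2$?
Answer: $890$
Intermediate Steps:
$k{\left(C,p \right)} = 2$ ($k{\left(C,p \right)} = 0 C + 2 = 0 + 2 = 2$)
$G{\left(k{\left(-3,1 \right)} \right)} \left(-221\right) + 227 = \left(-1 - 2\right) \left(-221\right) + 227 = \left(-3\right) \left(-221\right) + 227 = 663 + 227 = 890$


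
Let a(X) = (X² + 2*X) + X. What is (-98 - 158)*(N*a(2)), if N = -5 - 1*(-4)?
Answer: 2560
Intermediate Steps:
a(X) = X² + 3*X
N = -1 (N = -5 + 4 = -1)
(-98 - 158)*(N*a(2)) = (-98 - 158)*(-2*(3 + 2)) = -(-256)*2*5 = -(-256)*10 = -256*(-10) = 2560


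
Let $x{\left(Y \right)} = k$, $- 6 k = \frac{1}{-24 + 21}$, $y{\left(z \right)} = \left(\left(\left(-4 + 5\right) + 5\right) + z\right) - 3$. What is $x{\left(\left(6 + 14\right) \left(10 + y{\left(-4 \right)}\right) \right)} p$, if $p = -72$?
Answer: $-4$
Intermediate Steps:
$y{\left(z \right)} = 3 + z$ ($y{\left(z \right)} = \left(\left(1 + 5\right) + z\right) - 3 = \left(6 + z\right) - 3 = 3 + z$)
$k = \frac{1}{18}$ ($k = - \frac{1}{6 \left(-24 + 21\right)} = - \frac{1}{6 \left(-3\right)} = \left(- \frac{1}{6}\right) \left(- \frac{1}{3}\right) = \frac{1}{18} \approx 0.055556$)
$x{\left(Y \right)} = \frac{1}{18}$
$x{\left(\left(6 + 14\right) \left(10 + y{\left(-4 \right)}\right) \right)} p = \frac{1}{18} \left(-72\right) = -4$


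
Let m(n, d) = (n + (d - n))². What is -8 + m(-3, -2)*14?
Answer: 48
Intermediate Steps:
m(n, d) = d²
-8 + m(-3, -2)*14 = -8 + (-2)²*14 = -8 + 4*14 = -8 + 56 = 48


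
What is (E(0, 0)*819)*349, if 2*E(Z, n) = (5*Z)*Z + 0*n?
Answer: 0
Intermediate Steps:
E(Z, n) = 5*Z²/2 (E(Z, n) = ((5*Z)*Z + 0*n)/2 = (5*Z² + 0)/2 = (5*Z²)/2 = 5*Z²/2)
(E(0, 0)*819)*349 = (((5/2)*0²)*819)*349 = (((5/2)*0)*819)*349 = (0*819)*349 = 0*349 = 0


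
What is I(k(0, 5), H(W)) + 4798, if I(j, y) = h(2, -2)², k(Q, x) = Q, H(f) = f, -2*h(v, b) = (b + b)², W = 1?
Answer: 4862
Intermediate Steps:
h(v, b) = -2*b² (h(v, b) = -(b + b)²/2 = -4*b²/2 = -2*b²)
I(j, y) = 64 (I(j, y) = (-2*(-2)²)² = (-2*4)² = (-8)² = 64)
I(k(0, 5), H(W)) + 4798 = 64 + 4798 = 4862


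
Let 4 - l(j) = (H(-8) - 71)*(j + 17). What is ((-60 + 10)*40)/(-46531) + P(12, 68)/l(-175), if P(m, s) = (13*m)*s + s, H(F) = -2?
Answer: -236852478/268251215 ≈ -0.88295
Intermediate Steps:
P(m, s) = s + 13*m*s (P(m, s) = 13*m*s + s = s + 13*m*s)
l(j) = 1245 + 73*j (l(j) = 4 - (-2 - 71)*(j + 17) = 4 - (-73)*(17 + j) = 4 - (-1241 - 73*j) = 4 + (1241 + 73*j) = 1245 + 73*j)
((-60 + 10)*40)/(-46531) + P(12, 68)/l(-175) = ((-60 + 10)*40)/(-46531) + (68*(1 + 13*12))/(1245 + 73*(-175)) = -50*40*(-1/46531) + (68*(1 + 156))/(1245 - 12775) = -2000*(-1/46531) + (68*157)/(-11530) = 2000/46531 + 10676*(-1/11530) = 2000/46531 - 5338/5765 = -236852478/268251215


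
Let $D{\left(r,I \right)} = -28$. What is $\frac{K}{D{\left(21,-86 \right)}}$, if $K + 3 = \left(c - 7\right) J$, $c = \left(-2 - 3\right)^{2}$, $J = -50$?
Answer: $\frac{129}{4} \approx 32.25$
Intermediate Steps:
$c = 25$ ($c = \left(-5\right)^{2} = 25$)
$K = -903$ ($K = -3 + \left(25 - 7\right) \left(-50\right) = -3 + 18 \left(-50\right) = -3 - 900 = -903$)
$\frac{K}{D{\left(21,-86 \right)}} = - \frac{903}{-28} = \left(-903\right) \left(- \frac{1}{28}\right) = \frac{129}{4}$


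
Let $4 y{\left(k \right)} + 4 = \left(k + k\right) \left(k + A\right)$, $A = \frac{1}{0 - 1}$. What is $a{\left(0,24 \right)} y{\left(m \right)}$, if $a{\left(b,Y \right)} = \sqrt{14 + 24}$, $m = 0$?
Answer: $- \sqrt{38} \approx -6.1644$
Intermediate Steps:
$a{\left(b,Y \right)} = \sqrt{38}$
$A = -1$ ($A = \frac{1}{-1} = -1$)
$y{\left(k \right)} = -1 + \frac{k \left(-1 + k\right)}{2}$ ($y{\left(k \right)} = -1 + \frac{\left(k + k\right) \left(k - 1\right)}{4} = -1 + \frac{2 k \left(-1 + k\right)}{4} = -1 + \frac{k \left(-1 + k\right)}{2}$)
$a{\left(0,24 \right)} y{\left(m \right)} = \sqrt{38} \left(-1 + \frac{0^{2}}{2} - 0\right) = \sqrt{38} \left(-1 + \frac{1}{2} \cdot 0 + 0\right) = \sqrt{38} \left(-1 + 0 + 0\right) = \sqrt{38} \left(-1\right) = - \sqrt{38}$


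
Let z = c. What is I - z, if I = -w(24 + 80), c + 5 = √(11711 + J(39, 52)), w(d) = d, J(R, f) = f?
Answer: -99 - 3*√1307 ≈ -207.46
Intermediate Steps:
c = -5 + 3*√1307 (c = -5 + √(11711 + 52) = -5 + √11763 = -5 + 3*√1307 ≈ 103.46)
I = -104 (I = -(24 + 80) = -1*104 = -104)
z = -5 + 3*√1307 ≈ 103.46
I - z = -104 - (-5 + 3*√1307) = -104 + (5 - 3*√1307) = -99 - 3*√1307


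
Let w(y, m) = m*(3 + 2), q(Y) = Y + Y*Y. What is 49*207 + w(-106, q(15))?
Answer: 11343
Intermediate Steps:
q(Y) = Y + Y²
w(y, m) = 5*m (w(y, m) = m*5 = 5*m)
49*207 + w(-106, q(15)) = 49*207 + 5*(15*(1 + 15)) = 10143 + 5*(15*16) = 10143 + 5*240 = 10143 + 1200 = 11343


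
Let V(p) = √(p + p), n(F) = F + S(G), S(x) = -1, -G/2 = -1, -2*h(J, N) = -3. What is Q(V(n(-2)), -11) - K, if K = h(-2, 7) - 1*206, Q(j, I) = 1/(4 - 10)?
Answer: 613/3 ≈ 204.33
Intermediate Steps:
h(J, N) = 3/2 (h(J, N) = -½*(-3) = 3/2)
G = 2 (G = -2*(-1) = 2)
n(F) = -1 + F (n(F) = F - 1 = -1 + F)
V(p) = √2*√p (V(p) = √(2*p) = √2*√p)
Q(j, I) = -⅙ (Q(j, I) = 1/(-6) = -⅙)
K = -409/2 (K = 3/2 - 1*206 = 3/2 - 206 = -409/2 ≈ -204.50)
Q(V(n(-2)), -11) - K = -⅙ - 1*(-409/2) = -⅙ + 409/2 = 613/3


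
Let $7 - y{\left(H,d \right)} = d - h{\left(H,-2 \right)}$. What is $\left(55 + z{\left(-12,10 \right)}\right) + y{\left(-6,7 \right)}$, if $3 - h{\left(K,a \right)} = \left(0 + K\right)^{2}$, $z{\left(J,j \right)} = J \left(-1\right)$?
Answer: $34$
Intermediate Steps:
$z{\left(J,j \right)} = - J$
$h{\left(K,a \right)} = 3 - K^{2}$ ($h{\left(K,a \right)} = 3 - \left(0 + K\right)^{2} = 3 - K^{2}$)
$y{\left(H,d \right)} = 10 - d - H^{2}$ ($y{\left(H,d \right)} = 7 - \left(d - \left(3 - H^{2}\right)\right) = 7 - \left(d + \left(-3 + H^{2}\right)\right) = 7 - \left(-3 + d + H^{2}\right) = 10 - d - H^{2}$)
$\left(55 + z{\left(-12,10 \right)}\right) + y{\left(-6,7 \right)} = \left(55 - -12\right) - 33 = \left(55 + 12\right) - 33 = 67 - 33 = 34$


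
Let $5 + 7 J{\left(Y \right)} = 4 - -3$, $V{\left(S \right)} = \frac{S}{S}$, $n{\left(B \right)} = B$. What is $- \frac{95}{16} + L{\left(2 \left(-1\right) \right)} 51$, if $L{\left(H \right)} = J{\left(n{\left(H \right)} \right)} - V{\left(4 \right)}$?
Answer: $- \frac{4745}{112} \approx -42.366$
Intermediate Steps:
$V{\left(S \right)} = 1$
$J{\left(Y \right)} = \frac{2}{7}$ ($J{\left(Y \right)} = - \frac{5}{7} + \frac{4 - -3}{7} = - \frac{5}{7} + \frac{4 + 3}{7} = - \frac{5}{7} + \frac{1}{7} \cdot 7 = - \frac{5}{7} + 1 = \frac{2}{7}$)
$L{\left(H \right)} = - \frac{5}{7}$ ($L{\left(H \right)} = \frac{2}{7} - 1 = - \frac{5}{7}$)
$- \frac{95}{16} + L{\left(2 \left(-1\right) \right)} 51 = - \frac{95}{16} - \frac{255}{7} = - \frac{4745}{112}$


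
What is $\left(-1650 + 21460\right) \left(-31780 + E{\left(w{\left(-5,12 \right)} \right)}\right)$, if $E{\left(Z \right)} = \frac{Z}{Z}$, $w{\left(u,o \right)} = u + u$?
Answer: $-629541990$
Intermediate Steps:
$w{\left(u,o \right)} = 2 u$
$E{\left(Z \right)} = 1$
$\left(-1650 + 21460\right) \left(-31780 + E{\left(w{\left(-5,12 \right)} \right)}\right) = \left(-1650 + 21460\right) \left(-31780 + 1\right) = 19810 \left(-31779\right) = -629541990$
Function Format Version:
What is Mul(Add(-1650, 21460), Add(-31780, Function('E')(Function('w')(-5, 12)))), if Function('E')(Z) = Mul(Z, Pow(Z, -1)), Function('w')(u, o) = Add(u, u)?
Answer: -629541990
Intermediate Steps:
Function('w')(u, o) = Mul(2, u)
Function('E')(Z) = 1
Mul(Add(-1650, 21460), Add(-31780, Function('E')(Function('w')(-5, 12)))) = Mul(Add(-1650, 21460), Add(-31780, 1)) = Mul(19810, -31779) = -629541990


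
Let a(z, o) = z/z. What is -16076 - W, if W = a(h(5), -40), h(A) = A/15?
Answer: -16077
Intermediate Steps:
h(A) = A/15 (h(A) = A*(1/15) = A/15)
a(z, o) = 1
W = 1
-16076 - W = -16076 - 1*1 = -16076 - 1 = -16077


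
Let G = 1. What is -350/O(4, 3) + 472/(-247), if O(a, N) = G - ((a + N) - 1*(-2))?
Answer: 41337/988 ≈ 41.839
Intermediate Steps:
O(a, N) = -1 - N - a (O(a, N) = 1 - ((a + N) - 1*(-2)) = 1 - ((N + a) + 2) = 1 - (2 + N + a) = 1 + (-2 - N - a) = -1 - N - a)
-350/O(4, 3) + 472/(-247) = -350/(-1 - 1*3 - 1*4) + 472/(-247) = -350/(-1 - 3 - 4) + 472*(-1/247) = -350/(-8) - 472/247 = -350*(-⅛) - 472/247 = 175/4 - 472/247 = 41337/988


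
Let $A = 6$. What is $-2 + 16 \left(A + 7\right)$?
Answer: $206$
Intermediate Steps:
$-2 + 16 \left(A + 7\right) = -2 + 16 \left(6 + 7\right) = -2 + 16 \cdot 13 = -2 + 208 = 206$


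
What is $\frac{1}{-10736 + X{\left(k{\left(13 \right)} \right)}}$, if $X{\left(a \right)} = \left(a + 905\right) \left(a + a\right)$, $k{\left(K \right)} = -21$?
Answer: $- \frac{1}{47864} \approx -2.0893 \cdot 10^{-5}$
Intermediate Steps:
$X{\left(a \right)} = 2 a \left(905 + a\right)$ ($X{\left(a \right)} = \left(905 + a\right) 2 a = 2 a \left(905 + a\right)$)
$\frac{1}{-10736 + X{\left(k{\left(13 \right)} \right)}} = \frac{1}{-10736 + 2 \left(-21\right) \left(905 - 21\right)} = \frac{1}{-10736 + 2 \left(-21\right) 884} = \frac{1}{-10736 - 37128} = \frac{1}{-47864} = - \frac{1}{47864}$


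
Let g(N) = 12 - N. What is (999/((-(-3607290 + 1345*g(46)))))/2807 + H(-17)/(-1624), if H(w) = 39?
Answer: -14282337003/594733574120 ≈ -0.024015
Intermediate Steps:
(999/((-(-3607290 + 1345*g(46)))))/2807 + H(-17)/(-1624) = (999/((-(-3591150 - 61870))))/2807 + 39/(-1624) = (999/((-1345/(1/(-2682 + (12 - 46))))))*(1/2807) + 39*(-1/1624) = (999/((-1345/(1/(-2682 - 34)))))*(1/2807) - 39/1624 = (999/((-1345/(1/(-2716)))))*(1/2807) - 39/1624 = (999/((-1345/(-1/2716))))*(1/2807) - 39/1624 = (999/((-1345*(-2716))))*(1/2807) - 39/1624 = (999/3653020)*(1/2807) - 39/1624 = 999/10254027140 - 39/1624 = -14282337003/594733574120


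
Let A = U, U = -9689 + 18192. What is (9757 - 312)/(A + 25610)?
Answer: 9445/34113 ≈ 0.27687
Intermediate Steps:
U = 8503
A = 8503
(9757 - 312)/(A + 25610) = (9757 - 312)/(8503 + 25610) = 9445/34113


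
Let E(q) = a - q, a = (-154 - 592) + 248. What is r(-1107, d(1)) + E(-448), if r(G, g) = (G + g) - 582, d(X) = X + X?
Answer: -1737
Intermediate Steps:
d(X) = 2*X
a = -498 (a = -746 + 248 = -498)
E(q) = -498 - q
r(G, g) = -582 + G + g
r(-1107, d(1)) + E(-448) = (-582 - 1107 + 2*1) + (-498 - 1*(-448)) = (-582 - 1107 + 2) + (-498 + 448) = -1687 - 50 = -1737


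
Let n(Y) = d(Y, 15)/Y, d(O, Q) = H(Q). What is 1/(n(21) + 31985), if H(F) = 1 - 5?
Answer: 21/671681 ≈ 3.1265e-5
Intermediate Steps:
H(F) = -4
d(O, Q) = -4
n(Y) = -4/Y
1/(n(21) + 31985) = 1/(-4/21 + 31985) = 1/(671681/21) = 21/671681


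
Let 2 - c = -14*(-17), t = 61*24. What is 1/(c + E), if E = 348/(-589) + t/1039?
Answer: -611971/143924432 ≈ -0.0042520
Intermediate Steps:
t = 1464
E = 500724/611971 (E = 348/(-589) + 1464/1039 = 348*(-1/589) + 1464*(1/1039) = -348/589 + 1464/1039 = 500724/611971 ≈ 0.81822)
c = -236 (c = 2 - (-14)*(-17) = 2 - 1*238 = 2 - 238 = -236)
1/(c + E) = 1/(-236 + 500724/611971) = 1/(-143924432/611971) = -611971/143924432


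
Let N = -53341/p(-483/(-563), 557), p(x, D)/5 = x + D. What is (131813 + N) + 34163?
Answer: 260613700137/1570370 ≈ 1.6596e+5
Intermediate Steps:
p(x, D) = 5*D + 5*x (p(x, D) = 5*(x + D) = 5*(D + x) = 5*D + 5*x)
N = -30030983/1570370 (N = -53341/(5*557 + 5*(-483/(-563))) = -53341/(2785 + 5*(-483*(-1/563))) = -53341/(2785 + 5*(483/563)) = -53341/(2785 + 2415/563) = -53341/1570370/563 = -53341*563/1570370 = -30030983/1570370 ≈ -19.124)
(131813 + N) + 34163 = (131813 - 30030983/1570370) + 34163 = 206965149827/1570370 + 34163 = 260613700137/1570370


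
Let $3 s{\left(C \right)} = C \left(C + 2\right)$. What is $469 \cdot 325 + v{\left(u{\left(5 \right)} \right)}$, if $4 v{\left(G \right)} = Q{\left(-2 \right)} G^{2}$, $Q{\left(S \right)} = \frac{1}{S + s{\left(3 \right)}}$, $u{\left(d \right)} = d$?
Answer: $\frac{1829125}{12} \approx 1.5243 \cdot 10^{5}$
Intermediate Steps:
$s{\left(C \right)} = \frac{C \left(2 + C\right)}{3}$ ($s{\left(C \right)} = \frac{C \left(C + 2\right)}{3} = \frac{C \left(2 + C\right)}{3}$)
$Q{\left(S \right)} = \frac{1}{5 + S}$ ($Q{\left(S \right)} = \frac{1}{S + \frac{1}{3} \cdot 3 \left(2 + 3\right)} = \frac{1}{S + \frac{1}{3} \cdot 3 \cdot 5} = \frac{1}{S + 5} = \frac{1}{5 + S}$)
$v{\left(G \right)} = \frac{G^{2}}{12}$ ($v{\left(G \right)} = \frac{\frac{1}{5 - 2} G^{2}}{4} = \frac{\frac{1}{3} G^{2}}{4} = \frac{G^{2}}{12}$)
$469 \cdot 325 + v{\left(u{\left(5 \right)} \right)} = 469 \cdot 325 + \frac{5^{2}}{12} = 152425 + \frac{1}{12} \cdot 25 = 152425 + \frac{25}{12} = \frac{1829125}{12}$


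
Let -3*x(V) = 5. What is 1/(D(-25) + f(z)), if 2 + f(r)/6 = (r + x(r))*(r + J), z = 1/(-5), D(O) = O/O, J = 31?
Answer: -25/8899 ≈ -0.0028093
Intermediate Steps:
x(V) = -5/3 (x(V) = -⅓*5 = -5/3)
D(O) = 1
z = -⅕ ≈ -0.20000
f(r) = -12 + 6*(31 + r)*(-5/3 + r) (f(r) = -12 + 6*((r - 5/3)*(r + 31)) = -12 + 6*((-5/3 + r)*(31 + r)) = -12 + 6*((31 + r)*(-5/3 + r)) = -12 + 6*(31 + r)*(-5/3 + r))
1/(D(-25) + f(z)) = 1/(1 + (-322 + 6*(-⅕)² + 176*(-⅕))) = 1/(1 + (-322 + 6*(1/25) - 176/5)) = 1/(1 + (-322 + 6/25 - 176/5)) = 1/(1 - 8924/25) = 1/(-8899/25) = -25/8899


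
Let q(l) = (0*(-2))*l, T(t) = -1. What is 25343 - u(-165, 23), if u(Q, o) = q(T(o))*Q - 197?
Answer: 25540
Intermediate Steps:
q(l) = 0 (q(l) = 0*l = 0)
u(Q, o) = -197 (u(Q, o) = 0*Q - 197 = 0 - 197 = -197)
25343 - u(-165, 23) = 25343 - 1*(-197) = 25343 + 197 = 25540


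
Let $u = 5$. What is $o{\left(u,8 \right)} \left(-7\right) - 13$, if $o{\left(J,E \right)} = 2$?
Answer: $-27$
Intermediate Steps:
$o{\left(u,8 \right)} \left(-7\right) - 13 = 2 \left(-7\right) - 13 = -14 - 13 = -27$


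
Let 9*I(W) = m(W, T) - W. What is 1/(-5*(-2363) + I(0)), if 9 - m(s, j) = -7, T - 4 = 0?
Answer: 9/106351 ≈ 8.4625e-5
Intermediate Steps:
T = 4 (T = 4 + 0 = 4)
m(s, j) = 16 (m(s, j) = 9 - 1*(-7) = 9 + 7 = 16)
I(W) = 16/9 - W/9 (I(W) = (16 - W)/9 = 16/9 - W/9)
1/(-5*(-2363) + I(0)) = 1/(-5*(-2363) + (16/9 - 1/9*0)) = 1/(11815 + (16/9 + 0)) = 1/(11815 + 16/9) = 1/(106351/9) = 9/106351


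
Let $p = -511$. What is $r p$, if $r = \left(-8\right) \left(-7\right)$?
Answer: $-28616$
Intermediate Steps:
$r = 56$
$r p = 56 \left(-511\right) = -28616$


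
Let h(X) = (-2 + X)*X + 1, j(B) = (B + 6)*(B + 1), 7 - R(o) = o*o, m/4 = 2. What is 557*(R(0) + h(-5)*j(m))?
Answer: 2530451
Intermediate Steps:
m = 8 (m = 4*2 = 8)
R(o) = 7 - o**2 (R(o) = 7 - o*o = 7 - o**2)
j(B) = (1 + B)*(6 + B) (j(B) = (6 + B)*(1 + B) = (1 + B)*(6 + B))
h(X) = 1 + X*(-2 + X) (h(X) = X*(-2 + X) + 1 = 1 + X*(-2 + X))
557*(R(0) + h(-5)*j(m)) = 557*((7 - 1*0**2) + (1 + (-5)**2 - 2*(-5))*(6 + 8**2 + 7*8)) = 557*((7 - 1*0) + (1 + 25 + 10)*(6 + 64 + 56)) = 557*((7 + 0) + 36*126) = 557*(7 + 4536) = 557*4543 = 2530451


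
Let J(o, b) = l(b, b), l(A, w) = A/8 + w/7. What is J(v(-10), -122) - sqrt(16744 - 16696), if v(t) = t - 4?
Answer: -915/28 - 4*sqrt(3) ≈ -39.607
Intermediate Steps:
v(t) = -4 + t
l(A, w) = w/7 + A/8 (l(A, w) = A*(1/8) + w*(1/7) = A/8 + w/7 = w/7 + A/8)
J(o, b) = 15*b/56 (J(o, b) = b/7 + b/8 = 15*b/56)
J(v(-10), -122) - sqrt(16744 - 16696) = (15/56)*(-122) - sqrt(16744 - 16696) = -915/28 - sqrt(48) = -915/28 - 4*sqrt(3)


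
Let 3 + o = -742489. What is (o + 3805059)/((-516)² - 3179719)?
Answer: -3062567/2913463 ≈ -1.0512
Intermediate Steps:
o = -742492 (o = -3 - 742489 = -742492)
(o + 3805059)/((-516)² - 3179719) = (-742492 + 3805059)/((-516)² - 3179719) = 3062567/(266256 - 3179719) = 3062567/(-2913463) = 3062567*(-1/2913463) = -3062567/2913463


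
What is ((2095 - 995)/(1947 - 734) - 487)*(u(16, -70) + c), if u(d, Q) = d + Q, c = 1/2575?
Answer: 81987600919/3123475 ≈ 26249.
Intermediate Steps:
c = 1/2575 ≈ 0.00038835
u(d, Q) = Q + d
((2095 - 995)/(1947 - 734) - 487)*(u(16, -70) + c) = ((2095 - 995)/(1947 - 734) - 487)*((-70 + 16) + 1/2575) = (1100/1213 - 487)*(-54 + 1/2575) = (1100*(1/1213) - 487)*(-139049/2575) = (1100/1213 - 487)*(-139049/2575) = -589631/1213*(-139049/2575) = 81987600919/3123475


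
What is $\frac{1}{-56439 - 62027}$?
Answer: $- \frac{1}{118466} \approx -8.4412 \cdot 10^{-6}$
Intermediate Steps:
$\frac{1}{-56439 - 62027} = \frac{1}{-118466} = - \frac{1}{118466}$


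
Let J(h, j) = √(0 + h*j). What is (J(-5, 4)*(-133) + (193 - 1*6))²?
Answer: (187 - 266*I*√5)² ≈ -3.1881e+5 - 2.2245e+5*I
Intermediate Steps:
J(h, j) = √(h*j)
(J(-5, 4)*(-133) + (193 - 1*6))² = (√(-5*4)*(-133) + (193 - 1*6))² = (√(-20)*(-133) + (193 - 6))² = ((2*I*√5)*(-133) + 187)² = (-266*I*√5 + 187)² = (187 - 266*I*√5)²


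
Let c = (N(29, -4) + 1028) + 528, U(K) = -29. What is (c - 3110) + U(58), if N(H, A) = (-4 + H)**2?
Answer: -958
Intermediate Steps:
c = 2181 (c = ((-4 + 29)**2 + 1028) + 528 = (25**2 + 1028) + 528 = (625 + 1028) + 528 = 1653 + 528 = 2181)
(c - 3110) + U(58) = (2181 - 3110) - 29 = -929 - 29 = -958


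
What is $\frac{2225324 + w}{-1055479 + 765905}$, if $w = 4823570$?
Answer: $- \frac{3524447}{144787} \approx -24.342$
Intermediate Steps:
$\frac{2225324 + w}{-1055479 + 765905} = \frac{2225324 + 4823570}{-1055479 + 765905} = \frac{7048894}{-289574} = 7048894 \left(- \frac{1}{289574}\right) = - \frac{3524447}{144787}$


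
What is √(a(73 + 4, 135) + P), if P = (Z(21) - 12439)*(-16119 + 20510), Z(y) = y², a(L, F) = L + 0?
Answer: I*√52683141 ≈ 7258.3*I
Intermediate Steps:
a(L, F) = L
P = -52683218 (P = (21² - 12439)*(-16119 + 20510) = (441 - 12439)*4391 = -11998*4391 = -52683218)
√(a(73 + 4, 135) + P) = √((73 + 4) - 52683218) = √(77 - 52683218) = √(-52683141) = I*√52683141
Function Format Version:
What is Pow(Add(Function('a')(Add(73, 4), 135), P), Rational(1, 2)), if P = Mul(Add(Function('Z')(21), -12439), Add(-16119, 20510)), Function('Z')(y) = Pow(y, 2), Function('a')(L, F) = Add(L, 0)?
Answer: Mul(I, Pow(52683141, Rational(1, 2))) ≈ Mul(7258.3, I)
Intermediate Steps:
Function('a')(L, F) = L
P = -52683218 (P = Mul(Add(Pow(21, 2), -12439), Add(-16119, 20510)) = Mul(Add(441, -12439), 4391) = Mul(-11998, 4391) = -52683218)
Pow(Add(Function('a')(Add(73, 4), 135), P), Rational(1, 2)) = Pow(Add(Add(73, 4), -52683218), Rational(1, 2)) = Pow(Add(77, -52683218), Rational(1, 2)) = Pow(-52683141, Rational(1, 2)) = Mul(I, Pow(52683141, Rational(1, 2)))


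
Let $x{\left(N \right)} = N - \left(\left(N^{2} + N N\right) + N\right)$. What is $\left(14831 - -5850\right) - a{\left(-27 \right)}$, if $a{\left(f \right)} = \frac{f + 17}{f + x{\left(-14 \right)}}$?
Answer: $\frac{8665329}{419} \approx 20681.0$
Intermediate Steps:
$x{\left(N \right)} = - 2 N^{2}$ ($x{\left(N \right)} = N - \left(\left(N^{2} + N^{2}\right) + N\right) = N - \left(2 N^{2} + N\right) = N - \left(N + 2 N^{2}\right) = - 2 N^{2}$)
$a{\left(f \right)} = \frac{17 + f}{-392 + f}$ ($a{\left(f \right)} = \frac{f + 17}{f - 2 \left(-14\right)^{2}} = \frac{17 + f}{f - 392} = \frac{17 + f}{-392 + f}$)
$\left(14831 - -5850\right) - a{\left(-27 \right)} = \left(14831 - -5850\right) - \frac{17 - 27}{-392 - 27} = \left(14831 + 5850\right) - \frac{1}{-419} \left(-10\right) = 20681 - \left(- \frac{1}{419}\right) \left(-10\right) = 20681 - \frac{10}{419} = \frac{8665329}{419}$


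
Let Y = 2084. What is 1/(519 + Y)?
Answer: 1/2603 ≈ 0.00038417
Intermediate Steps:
1/(519 + Y) = 1/(519 + 2084) = 1/2603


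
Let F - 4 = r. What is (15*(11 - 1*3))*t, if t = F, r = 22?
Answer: 3120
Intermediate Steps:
F = 26 (F = 4 + 22 = 26)
t = 26
(15*(11 - 1*3))*t = (15*(11 - 1*3))*26 = (15*(11 - 3))*26 = (15*8)*26 = 120*26 = 3120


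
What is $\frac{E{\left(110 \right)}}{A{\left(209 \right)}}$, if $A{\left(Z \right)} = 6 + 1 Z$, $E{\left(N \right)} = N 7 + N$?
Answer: $\frac{176}{43} \approx 4.093$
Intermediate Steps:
$E{\left(N \right)} = 8 N$ ($E{\left(N \right)} = 7 N + N = 8 N$)
$A{\left(Z \right)} = 6 + Z$
$\frac{E{\left(110 \right)}}{A{\left(209 \right)}} = \frac{8 \cdot 110}{6 + 209} = \frac{880}{215} = 880 \cdot \frac{1}{215} = \frac{176}{43}$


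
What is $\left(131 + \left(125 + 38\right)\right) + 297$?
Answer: $591$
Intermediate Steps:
$\left(131 + \left(125 + 38\right)\right) + 297 = \left(131 + 163\right) + 297 = 294 + 297 = 591$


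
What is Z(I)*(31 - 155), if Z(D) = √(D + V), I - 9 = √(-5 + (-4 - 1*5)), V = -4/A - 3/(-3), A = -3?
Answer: -124*√(102 + 9*I*√14)/3 ≈ -422.95 - 68.012*I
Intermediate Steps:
V = 7/3 (V = -4/(-3) - 3/(-3) = -4*(-⅓) - 3*(-⅓) = 4/3 + 1 = 7/3 ≈ 2.3333)
I = 9 + I*√14 (I = 9 + √(-5 + (-4 - 1*5)) = 9 + √(-5 + (-4 - 5)) = 9 + √(-5 - 9) = 9 + √(-14) = 9 + I*√14 ≈ 9.0 + 3.7417*I)
Z(D) = √(7/3 + D) (Z(D) = √(D + 7/3) = √(7/3 + D))
Z(I)*(31 - 155) = (√(21 + 9*(9 + I*√14))/3)*(31 - 155) = (√(21 + (81 + 9*I*√14))/3)*(-124) = (√(102 + 9*I*√14)/3)*(-124) = -124*√(102 + 9*I*√14)/3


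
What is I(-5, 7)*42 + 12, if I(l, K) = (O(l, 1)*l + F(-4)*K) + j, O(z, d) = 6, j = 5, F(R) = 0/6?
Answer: -1038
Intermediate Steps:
F(R) = 0 (F(R) = 0*(⅙) = 0)
I(l, K) = 5 + 6*l (I(l, K) = (6*l + 0*K) + 5 = (6*l + 0) + 5 = 6*l + 5 = 5 + 6*l)
I(-5, 7)*42 + 12 = (5 + 6*(-5))*42 + 12 = (5 - 30)*42 + 12 = -25*42 + 12 = -1050 + 12 = -1038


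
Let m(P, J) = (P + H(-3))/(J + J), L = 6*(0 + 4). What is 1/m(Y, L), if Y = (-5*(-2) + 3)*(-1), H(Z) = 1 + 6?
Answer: -8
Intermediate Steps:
L = 24 (L = 6*4 = 24)
H(Z) = 7
Y = -13 (Y = (10 + 3)*(-1) = 13*(-1) = -13)
m(P, J) = (7 + P)/(2*J) (m(P, J) = (P + 7)/(J + J) = (7 + P)/((2*J)) = (7 + P)*(1/(2*J)) = (7 + P)/(2*J))
1/m(Y, L) = 1/((½)*(7 - 13)/24) = 1/((½)*(1/24)*(-6)) = 1/(-⅛) = -8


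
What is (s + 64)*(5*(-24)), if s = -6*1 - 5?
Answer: -6360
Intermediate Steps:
s = -11 (s = -6 - 5 = -11)
(s + 64)*(5*(-24)) = (-11 + 64)*(5*(-24)) = 53*(-120) = -6360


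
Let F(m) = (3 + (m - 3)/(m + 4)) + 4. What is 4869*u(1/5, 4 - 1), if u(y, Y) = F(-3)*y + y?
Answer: 9738/5 ≈ 1947.6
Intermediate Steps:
F(m) = 7 + (-3 + m)/(4 + m) (F(m) = (3 + (-3 + m)/(4 + m)) + 4 = 7 + (-3 + m)/(4 + m))
u(y, Y) = 2*y (u(y, Y) = ((25 + 8*(-3))/(4 - 3))*y + y = ((25 - 24)/1)*y + y = (1*1)*y + y = 1*y + y = y + y = 2*y)
4869*u(1/5, 4 - 1) = 4869*(2/5) = 9738/5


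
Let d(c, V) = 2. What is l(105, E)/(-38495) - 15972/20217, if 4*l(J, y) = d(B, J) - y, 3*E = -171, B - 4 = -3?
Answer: -820187121/1037671220 ≈ -0.79041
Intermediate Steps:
B = 1 (B = 4 - 3 = 1)
E = -57 (E = (1/3)*(-171) = -57)
l(J, y) = 1/2 - y/4 (l(J, y) = (2 - y)/4 = 1/2 - y/4)
l(105, E)/(-38495) - 15972/20217 = (1/2 - 1/4*(-57))/(-38495) - 15972/20217 = (1/2 + 57/4)*(-1/38495) - 15972*1/20217 = (59/4)*(-1/38495) - 5324/6739 = -59/153980 - 5324/6739 = -820187121/1037671220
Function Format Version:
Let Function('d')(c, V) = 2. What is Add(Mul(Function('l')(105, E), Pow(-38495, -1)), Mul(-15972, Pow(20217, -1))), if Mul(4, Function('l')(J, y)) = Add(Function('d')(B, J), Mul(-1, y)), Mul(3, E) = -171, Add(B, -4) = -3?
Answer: Rational(-820187121, 1037671220) ≈ -0.79041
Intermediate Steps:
B = 1 (B = Add(4, -3) = 1)
E = -57 (E = Mul(Rational(1, 3), -171) = -57)
Function('l')(J, y) = Add(Rational(1, 2), Mul(Rational(-1, 4), y)) (Function('l')(J, y) = Mul(Rational(1, 4), Add(2, Mul(-1, y))) = Add(Rational(1, 2), Mul(Rational(-1, 4), y)))
Add(Mul(Function('l')(105, E), Pow(-38495, -1)), Mul(-15972, Pow(20217, -1))) = Add(Mul(Add(Rational(1, 2), Mul(Rational(-1, 4), -57)), Pow(-38495, -1)), Mul(-15972, Pow(20217, -1))) = Add(Mul(Add(Rational(1, 2), Rational(57, 4)), Rational(-1, 38495)), Mul(-15972, Rational(1, 20217))) = Add(Mul(Rational(59, 4), Rational(-1, 38495)), Rational(-5324, 6739)) = Add(Rational(-59, 153980), Rational(-5324, 6739)) = Rational(-820187121, 1037671220)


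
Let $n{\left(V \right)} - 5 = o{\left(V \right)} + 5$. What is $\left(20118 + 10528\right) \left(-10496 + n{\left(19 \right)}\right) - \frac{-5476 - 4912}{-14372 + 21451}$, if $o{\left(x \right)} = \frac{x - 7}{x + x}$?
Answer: $- \frac{43221126580380}{134501} \approx -3.2134 \cdot 10^{8}$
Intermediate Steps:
$o{\left(x \right)} = \frac{-7 + x}{2 x}$
$n{\left(V \right)} = 10 + \frac{-7 + V}{2 V}$ ($n{\left(V \right)} = 5 + \left(\frac{-7 + V}{2 V} + 5\right) = 5 + \left(5 + \frac{-7 + V}{2 V}\right) = 10 + \frac{-7 + V}{2 V}$)
$\left(20118 + 10528\right) \left(-10496 + n{\left(19 \right)}\right) - \frac{-5476 - 4912}{-14372 + 21451} = \left(20118 + 10528\right) \left(-10496 + \frac{7 \left(-1 + 3 \cdot 19\right)}{2 \cdot 19}\right) - \frac{-5476 - 4912}{-14372 + 21451} = 30646 \left(-10496 + \frac{7}{2} \cdot \frac{1}{19} \left(-1 + 57\right)\right) - - \frac{10388}{7079} = 30646 \left(-10496 + \frac{7}{2} \cdot \frac{1}{19} \cdot 56\right) - \left(-10388\right) \frac{1}{7079} = 30646 \left(-10496 + \frac{196}{19}\right) - - \frac{10388}{7079} = 30646 \left(- \frac{199228}{19}\right) + \frac{10388}{7079} = - \frac{6105541288}{19} + \frac{10388}{7079} = - \frac{43221126580380}{134501}$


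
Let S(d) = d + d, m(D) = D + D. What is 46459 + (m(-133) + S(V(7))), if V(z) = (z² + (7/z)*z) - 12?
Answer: 46281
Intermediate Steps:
m(D) = 2*D
V(z) = -5 + z² (V(z) = (z² + 7) - 12 = (7 + z²) - 12 = -5 + z²)
S(d) = 2*d
46459 + (m(-133) + S(V(7))) = 46459 + (2*(-133) + 2*(-5 + 7²)) = 46459 + (-266 + 2*(-5 + 49)) = 46459 + (-266 + 2*44) = 46459 + (-266 + 88) = 46459 - 178 = 46281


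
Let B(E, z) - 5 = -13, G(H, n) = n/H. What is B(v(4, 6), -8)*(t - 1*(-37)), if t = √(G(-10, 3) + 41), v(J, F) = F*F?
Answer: -296 - 4*√4070/5 ≈ -347.04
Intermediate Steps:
v(J, F) = F²
B(E, z) = -8 (B(E, z) = 5 - 13 = -8)
t = √4070/10 (t = √(3/(-10) + 41) = √(3*(-⅒) + 41) = √(-3/10 + 41) = √(407/10) = √4070/10 ≈ 6.3797)
B(v(4, 6), -8)*(t - 1*(-37)) = -8*(√4070/10 - 1*(-37)) = -8*(√4070/10 + 37) = -8*(37 + √4070/10) = -296 - 4*√4070/5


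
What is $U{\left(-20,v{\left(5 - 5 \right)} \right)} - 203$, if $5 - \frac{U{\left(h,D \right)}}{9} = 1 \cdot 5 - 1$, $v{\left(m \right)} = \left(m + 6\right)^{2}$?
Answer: $-194$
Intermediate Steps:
$v{\left(m \right)} = \left(6 + m\right)^{2}$
$U{\left(h,D \right)} = 9$ ($U{\left(h,D \right)} = 45 - 9 \left(1 \cdot 5 - 1\right) = 45 - 9 \left(5 - 1\right) = 45 - 36 = 9$)
$U{\left(-20,v{\left(5 - 5 \right)} \right)} - 203 = 9 - 203 = -194$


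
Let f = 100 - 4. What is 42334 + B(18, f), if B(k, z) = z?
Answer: 42430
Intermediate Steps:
f = 96
42334 + B(18, f) = 42334 + 96 = 42430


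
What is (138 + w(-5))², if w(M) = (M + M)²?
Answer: 56644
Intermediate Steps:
w(M) = 4*M² (w(M) = (2*M)² = 4*M²)
(138 + w(-5))² = (138 + 4*(-5)²)² = (138 + 4*25)² = (138 + 100)² = 238² = 56644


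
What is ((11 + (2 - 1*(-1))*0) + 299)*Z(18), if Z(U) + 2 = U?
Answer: 4960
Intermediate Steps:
Z(U) = -2 + U
((11 + (2 - 1*(-1))*0) + 299)*Z(18) = ((11 + (2 - 1*(-1))*0) + 299)*(-2 + 18) = ((11 + (2 + 1)*0) + 299)*16 = ((11 + 3*0) + 299)*16 = ((11 + 0) + 299)*16 = (11 + 299)*16 = 310*16 = 4960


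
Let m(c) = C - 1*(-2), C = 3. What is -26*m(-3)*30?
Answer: -3900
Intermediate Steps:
m(c) = 5 (m(c) = 3 - 1*(-2) = 3 + 2 = 5)
-26*m(-3)*30 = -26*5*30 = -130*30 = -3900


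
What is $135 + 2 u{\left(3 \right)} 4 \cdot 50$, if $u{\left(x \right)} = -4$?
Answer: $-1465$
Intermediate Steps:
$135 + 2 u{\left(3 \right)} 4 \cdot 50 = 135 + 2 \left(-4\right) 4 \cdot 50 = 135 + \left(-8\right) 4 \cdot 50 = 135 - 1600 = -1465$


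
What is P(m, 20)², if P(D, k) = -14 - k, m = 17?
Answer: 1156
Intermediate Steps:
P(m, 20)² = (-14 - 1*20)² = (-14 - 20)² = (-34)² = 1156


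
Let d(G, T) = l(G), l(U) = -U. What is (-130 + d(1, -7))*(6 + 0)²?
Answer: -4716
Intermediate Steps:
d(G, T) = -G
(-130 + d(1, -7))*(6 + 0)² = (-130 - 1*1)*(6 + 0)² = (-130 - 1)*6² = -131*36 = -4716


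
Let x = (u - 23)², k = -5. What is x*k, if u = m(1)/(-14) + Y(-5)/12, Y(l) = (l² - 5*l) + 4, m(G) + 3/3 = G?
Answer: -6845/4 ≈ -1711.3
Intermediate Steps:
m(G) = -1 + G
Y(l) = 4 + l² - 5*l
u = 9/2 (u = (-1 + 1)/(-14) + (4 + (-5)² - 5*(-5))/12 = 0*(-1/14) + (4 + 25 + 25)*(1/12) = 0 + 54*(1/12) = 0 + 9/2 = 9/2 ≈ 4.5000)
x = 1369/4 (x = (9/2 - 23)² = (-37/2)² = 1369/4 ≈ 342.25)
x*k = (1369/4)*(-5) = -6845/4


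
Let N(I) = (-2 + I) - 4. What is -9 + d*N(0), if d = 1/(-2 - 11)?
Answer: -111/13 ≈ -8.5385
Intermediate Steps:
N(I) = -6 + I
d = -1/13 (d = 1/(-13) = -1/13 ≈ -0.076923)
-9 + d*N(0) = -9 - (-6 + 0)/13 = -9 - 1/13*(-6) = -9 + 6/13 = -111/13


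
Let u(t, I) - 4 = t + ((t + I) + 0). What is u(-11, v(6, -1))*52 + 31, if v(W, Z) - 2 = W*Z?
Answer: -1113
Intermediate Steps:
v(W, Z) = 2 + W*Z
u(t, I) = 4 + I + 2*t (u(t, I) = 4 + (t + ((t + I) + 0)) = 4 + (t + ((I + t) + 0)) = 4 + (t + (I + t)) = 4 + (I + 2*t) = 4 + I + 2*t)
u(-11, v(6, -1))*52 + 31 = (4 + (2 + 6*(-1)) + 2*(-11))*52 + 31 = (4 + (2 - 6) - 22)*52 + 31 = (4 - 4 - 22)*52 + 31 = -22*52 + 31 = -1144 + 31 = -1113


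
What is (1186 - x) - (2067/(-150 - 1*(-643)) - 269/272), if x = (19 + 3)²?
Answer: 5512105/7888 ≈ 698.80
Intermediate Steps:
x = 484 (x = 22² = 484)
(1186 - x) - (2067/(-150 - 1*(-643)) - 269/272) = (1186 - 1*484) - (2067/(-150 - 1*(-643)) - 269/272) = (1186 - 484) - (2067/(-150 + 643) - 269*1/272) = 702 - (2067/493 - 269/272) = 702 - 1*25271/7888 = 702 - 25271/7888 = 5512105/7888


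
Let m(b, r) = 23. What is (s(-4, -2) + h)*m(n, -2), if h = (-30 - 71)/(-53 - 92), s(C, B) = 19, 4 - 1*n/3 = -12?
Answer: 65688/145 ≈ 453.02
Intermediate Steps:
n = 48 (n = 12 - 3*(-12) = 12 + 36 = 48)
h = 101/145 (h = -101/(-145) = -101*(-1/145) = 101/145 ≈ 0.69655)
(s(-4, -2) + h)*m(n, -2) = (19 + 101/145)*23 = (2856/145)*23 = 65688/145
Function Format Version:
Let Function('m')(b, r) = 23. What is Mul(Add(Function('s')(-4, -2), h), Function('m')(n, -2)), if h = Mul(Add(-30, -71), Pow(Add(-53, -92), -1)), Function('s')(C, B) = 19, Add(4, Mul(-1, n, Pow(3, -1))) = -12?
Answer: Rational(65688, 145) ≈ 453.02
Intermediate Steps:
n = 48 (n = Add(12, Mul(-3, -12)) = Add(12, 36) = 48)
h = Rational(101, 145) (h = Mul(-101, Pow(-145, -1)) = Mul(-101, Rational(-1, 145)) = Rational(101, 145) ≈ 0.69655)
Mul(Add(Function('s')(-4, -2), h), Function('m')(n, -2)) = Mul(Add(19, Rational(101, 145)), 23) = Mul(Rational(2856, 145), 23) = Rational(65688, 145)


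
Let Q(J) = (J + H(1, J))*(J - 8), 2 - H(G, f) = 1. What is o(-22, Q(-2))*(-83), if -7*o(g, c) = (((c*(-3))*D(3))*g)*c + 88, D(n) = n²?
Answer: 4937504/7 ≈ 7.0536e+5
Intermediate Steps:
H(G, f) = 1 (H(G, f) = 2 - 1*1 = 2 - 1 = 1)
Q(J) = (1 + J)*(-8 + J) (Q(J) = (J + 1)*(J - 8) = (1 + J)*(-8 + J))
o(g, c) = -88/7 + 27*g*c²/7 (o(g, c) = -((((c*(-3))*3²)*g)*c + 88)/7 = -(((-3*c*9)*g)*c + 88)/7 = -(((-27*c)*g)*c + 88)/7 = -((-27*c*g)*c + 88)/7 = -(-27*g*c² + 88)/7 = -(88 - 27*g*c²)/7 = -88/7 + 27*g*c²/7)
o(-22, Q(-2))*(-83) = (-88/7 + (27/7)*(-22)*(-8 + (-2)² - 7*(-2))²)*(-83) = (-88/7 + (27/7)*(-22)*(-8 + 4 + 14)²)*(-83) = (-88/7 + (27/7)*(-22)*10²)*(-83) = (-88/7 + (27/7)*(-22)*100)*(-83) = (-88/7 - 59400/7)*(-83) = -59488/7*(-83) = 4937504/7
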